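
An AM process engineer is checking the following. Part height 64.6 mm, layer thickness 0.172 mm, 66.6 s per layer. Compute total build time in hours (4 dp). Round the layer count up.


Layers = ceil(64.6/0.172) = 376
t = 376 * 66.6 / 3600 = 6.956 hrs


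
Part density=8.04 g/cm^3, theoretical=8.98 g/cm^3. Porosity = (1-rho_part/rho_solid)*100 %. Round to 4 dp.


Porosity = (1-8.04/8.98)*100 = 10.4677 %


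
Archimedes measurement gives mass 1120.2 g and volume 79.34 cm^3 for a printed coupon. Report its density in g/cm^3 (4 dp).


rho = 1120.2 / 79.34 = 14.119 g/cm^3


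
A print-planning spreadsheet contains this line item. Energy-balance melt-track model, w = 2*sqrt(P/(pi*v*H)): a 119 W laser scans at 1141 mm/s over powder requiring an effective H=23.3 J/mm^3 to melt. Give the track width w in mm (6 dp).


w = 2*sqrt(119/(pi*1141*23.3)) = 0.075493 mm


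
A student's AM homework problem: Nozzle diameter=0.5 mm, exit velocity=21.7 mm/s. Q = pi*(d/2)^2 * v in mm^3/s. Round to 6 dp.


A = pi*(0.5/2)^2 = 0.19634954 mm^2
Q = 0.19634954 * 21.7 = 4.260785 mm^3/s


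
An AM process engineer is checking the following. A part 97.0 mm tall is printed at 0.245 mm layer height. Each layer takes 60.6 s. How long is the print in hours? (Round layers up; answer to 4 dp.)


Layers = ceil(97.0/0.245) = 396
t = 396 * 60.6 / 3600 = 6.666 hrs


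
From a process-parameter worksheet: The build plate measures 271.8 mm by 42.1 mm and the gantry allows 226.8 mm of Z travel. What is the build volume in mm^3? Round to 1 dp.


V = 271.8 * 42.1 * 226.8 = 2595222.5 mm^3


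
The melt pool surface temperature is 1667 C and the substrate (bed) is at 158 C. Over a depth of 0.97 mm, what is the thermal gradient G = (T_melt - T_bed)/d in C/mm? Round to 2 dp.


G = (1667-158)/0.97 = 1555.67 C/mm


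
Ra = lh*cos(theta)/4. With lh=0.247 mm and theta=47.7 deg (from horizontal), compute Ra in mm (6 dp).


Ra = 0.247 * cos(47.7) / 4 = 0.041559 mm


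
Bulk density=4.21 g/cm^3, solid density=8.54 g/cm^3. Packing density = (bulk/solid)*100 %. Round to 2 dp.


Packing = (4.21/8.54)*100 = 49.3 %


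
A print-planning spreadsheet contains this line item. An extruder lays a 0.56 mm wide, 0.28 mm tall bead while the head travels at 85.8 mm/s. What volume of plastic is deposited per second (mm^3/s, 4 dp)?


Rate = 0.56 * 0.28 * 85.8 = 13.4534 mm^3/s


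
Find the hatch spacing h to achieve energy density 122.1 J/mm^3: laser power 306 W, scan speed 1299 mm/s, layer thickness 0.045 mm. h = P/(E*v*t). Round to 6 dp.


h = 306 / (122.1*1299*0.045) = 0.042873 mm


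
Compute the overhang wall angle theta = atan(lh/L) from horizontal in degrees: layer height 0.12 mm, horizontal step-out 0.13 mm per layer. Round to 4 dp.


angle = atan(0.12/0.13) = 42.7094 degrees


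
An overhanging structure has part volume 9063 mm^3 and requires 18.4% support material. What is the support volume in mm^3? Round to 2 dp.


V_support = 9063 * 0.184 = 1667.59 mm^3


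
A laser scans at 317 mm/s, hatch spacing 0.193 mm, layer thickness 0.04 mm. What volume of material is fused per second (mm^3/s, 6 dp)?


Rate = 317 * 0.193 * 0.04 = 2.44724 mm^3/s


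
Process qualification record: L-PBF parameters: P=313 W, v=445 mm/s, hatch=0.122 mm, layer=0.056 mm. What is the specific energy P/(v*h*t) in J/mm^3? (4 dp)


Build rate = 445 * 0.122 * 0.056 = 3.04024 mm^3/s
SE = 313 / 3.04024 = 102.9524 J/mm^3


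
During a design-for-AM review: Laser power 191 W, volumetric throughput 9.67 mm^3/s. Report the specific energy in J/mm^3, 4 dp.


SE = 191 / 9.67 = 19.7518 J/mm^3


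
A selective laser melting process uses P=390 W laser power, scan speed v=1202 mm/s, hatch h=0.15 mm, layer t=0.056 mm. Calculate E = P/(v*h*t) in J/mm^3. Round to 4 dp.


E = 390 / (1202*0.15*0.056) = 38.6261 J/mm^3


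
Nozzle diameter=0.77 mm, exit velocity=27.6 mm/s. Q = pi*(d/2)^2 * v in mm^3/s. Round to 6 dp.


A = pi*(0.77/2)^2 = 0.46566257 mm^2
Q = 0.46566257 * 27.6 = 12.852287 mm^3/s


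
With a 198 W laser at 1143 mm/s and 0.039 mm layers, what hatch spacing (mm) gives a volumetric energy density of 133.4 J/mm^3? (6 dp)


h = 198 / (133.4*1143*0.039) = 0.033296 mm


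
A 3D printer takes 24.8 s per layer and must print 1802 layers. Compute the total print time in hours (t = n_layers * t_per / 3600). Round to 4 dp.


t = 1802 * 24.8 / 3600 = 12.4138 hrs


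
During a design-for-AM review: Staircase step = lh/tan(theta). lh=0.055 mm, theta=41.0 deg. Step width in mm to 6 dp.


step = 0.055 / tan(41.0) = 0.06327 mm


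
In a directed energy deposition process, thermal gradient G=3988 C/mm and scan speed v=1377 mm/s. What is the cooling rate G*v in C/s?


CR = 3988 * 1377 = 5491476 C/s


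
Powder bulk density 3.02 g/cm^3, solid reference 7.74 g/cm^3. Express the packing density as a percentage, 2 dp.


Packing = (3.02/7.74)*100 = 39.02 %


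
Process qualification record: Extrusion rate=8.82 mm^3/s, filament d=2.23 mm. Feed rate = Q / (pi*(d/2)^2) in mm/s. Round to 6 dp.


A = pi*(2.23/2)^2 = 3.905707
v = 8.82 / 3.905707 = 2.258234 mm/s


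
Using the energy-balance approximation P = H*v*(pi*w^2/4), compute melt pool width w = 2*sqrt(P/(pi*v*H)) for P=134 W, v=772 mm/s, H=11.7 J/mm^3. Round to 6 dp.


w = 2*sqrt(134/(pi*772*11.7)) = 0.137438 mm


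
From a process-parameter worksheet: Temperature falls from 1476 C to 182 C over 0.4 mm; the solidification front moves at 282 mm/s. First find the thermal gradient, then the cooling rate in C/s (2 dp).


G = (1476-182)/0.4 = 3235.0 C/mm
CR = 3235.0 * 282 = 912270.0 C/s


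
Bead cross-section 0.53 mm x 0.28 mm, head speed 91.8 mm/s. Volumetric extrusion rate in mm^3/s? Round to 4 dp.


Rate = 0.53 * 0.28 * 91.8 = 13.6231 mm^3/s


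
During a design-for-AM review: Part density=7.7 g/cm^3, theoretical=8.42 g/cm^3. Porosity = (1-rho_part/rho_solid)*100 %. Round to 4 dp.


Porosity = (1-7.7/8.42)*100 = 8.5511 %


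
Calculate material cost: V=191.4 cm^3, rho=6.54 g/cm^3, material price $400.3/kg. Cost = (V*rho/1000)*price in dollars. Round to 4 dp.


Mass = 191.4*6.54/1000 = 1.251756 kg
Cost = 1.251756 * 400.3 = 501.0779 $


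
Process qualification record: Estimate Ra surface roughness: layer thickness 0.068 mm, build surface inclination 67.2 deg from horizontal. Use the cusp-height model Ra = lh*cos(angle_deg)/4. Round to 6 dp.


Ra = 0.068 * cos(67.2) / 4 = 0.006588 mm


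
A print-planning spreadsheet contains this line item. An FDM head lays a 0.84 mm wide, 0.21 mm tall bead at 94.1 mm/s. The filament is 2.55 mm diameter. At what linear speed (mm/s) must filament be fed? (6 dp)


Q = 0.84 * 0.21 * 94.1 = 16.59924 mm^3/s
A_fil = pi*(2.55/2)^2 = 5.10705156 mm^2
v_feed = 16.59924 / 5.10705156 = 3.250259 mm/s


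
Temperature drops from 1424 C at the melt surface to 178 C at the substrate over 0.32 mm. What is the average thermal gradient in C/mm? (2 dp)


G = (1424-178)/0.32 = 3893.75 C/mm


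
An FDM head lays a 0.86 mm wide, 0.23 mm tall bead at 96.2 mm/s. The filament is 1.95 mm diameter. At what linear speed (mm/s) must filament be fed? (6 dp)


Q = 0.86 * 0.23 * 96.2 = 19.02836 mm^3/s
A_fil = pi*(1.95/2)^2 = 2.98647652 mm^2
v_feed = 19.02836 / 2.98647652 = 6.371508 mm/s


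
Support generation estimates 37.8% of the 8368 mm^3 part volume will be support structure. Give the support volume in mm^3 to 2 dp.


V_support = 8368 * 0.378 = 3163.1 mm^3


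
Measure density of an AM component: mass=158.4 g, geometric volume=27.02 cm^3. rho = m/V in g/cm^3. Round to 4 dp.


rho = 158.4 / 27.02 = 5.8623 g/cm^3


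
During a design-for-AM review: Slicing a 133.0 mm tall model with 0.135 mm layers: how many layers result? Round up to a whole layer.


Layers = ceil(133.0/0.135) = 986


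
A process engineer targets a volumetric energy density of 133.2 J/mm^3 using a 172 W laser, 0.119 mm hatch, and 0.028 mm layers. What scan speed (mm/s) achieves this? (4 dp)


v = 172 / (133.2*0.119*0.028) = 387.5424 mm/s


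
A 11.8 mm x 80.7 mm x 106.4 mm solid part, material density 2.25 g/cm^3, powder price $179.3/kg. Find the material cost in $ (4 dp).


V = 11.8 * 80.7 * 106.4 = 101320.464 mm^3 = 101.320464 cm^3
Mass = 101.320464 * 2.25 / 1000 = 0.22797104 kg
Cost = 0.22797104 * 179.3 = 40.8752 $


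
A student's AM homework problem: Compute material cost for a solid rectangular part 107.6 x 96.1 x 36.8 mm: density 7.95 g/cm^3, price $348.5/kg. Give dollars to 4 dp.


V = 107.6 * 96.1 * 36.8 = 380525.248 mm^3 = 380.525248 cm^3
Mass = 380.525248 * 7.95 / 1000 = 3.02517572 kg
Cost = 3.02517572 * 348.5 = 1054.2737 $


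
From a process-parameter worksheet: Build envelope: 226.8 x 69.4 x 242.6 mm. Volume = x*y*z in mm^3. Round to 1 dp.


V = 226.8 * 69.4 * 242.6 = 3818504.6 mm^3


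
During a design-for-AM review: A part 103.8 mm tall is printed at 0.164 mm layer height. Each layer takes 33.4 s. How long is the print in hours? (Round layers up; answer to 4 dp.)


Layers = ceil(103.8/0.164) = 633
t = 633 * 33.4 / 3600 = 5.8728 hrs


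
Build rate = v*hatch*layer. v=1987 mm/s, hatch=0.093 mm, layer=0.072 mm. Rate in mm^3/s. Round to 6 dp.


Rate = 1987 * 0.093 * 0.072 = 13.304952 mm^3/s


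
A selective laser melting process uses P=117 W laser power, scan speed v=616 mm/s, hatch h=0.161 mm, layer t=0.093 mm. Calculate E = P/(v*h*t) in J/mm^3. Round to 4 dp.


E = 117 / (616*0.161*0.093) = 12.6852 J/mm^3


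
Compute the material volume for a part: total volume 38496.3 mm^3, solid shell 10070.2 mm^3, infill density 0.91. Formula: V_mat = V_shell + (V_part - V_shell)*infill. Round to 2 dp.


V_infill = (38496.3 - 10070.2) * 0.91 = 25867.75
V_total = 10070.2 + 25867.75 = 35937.95 mm^3


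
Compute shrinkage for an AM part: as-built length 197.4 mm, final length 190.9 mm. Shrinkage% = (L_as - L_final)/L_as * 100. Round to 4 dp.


Shrinkage = ((197.4-190.9)/197.4)*100 = 3.2928 %


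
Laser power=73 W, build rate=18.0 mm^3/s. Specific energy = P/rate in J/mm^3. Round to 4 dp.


SE = 73 / 18.0 = 4.0556 J/mm^3


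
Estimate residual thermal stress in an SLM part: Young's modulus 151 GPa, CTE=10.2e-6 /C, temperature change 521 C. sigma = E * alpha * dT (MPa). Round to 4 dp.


sigma = 151*1000 * 10.2e-6 * 521 = 802.4442 MPa


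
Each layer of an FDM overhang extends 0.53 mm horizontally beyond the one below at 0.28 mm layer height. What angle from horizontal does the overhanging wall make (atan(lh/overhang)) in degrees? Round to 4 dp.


angle = atan(0.28/0.53) = 27.8476 degrees


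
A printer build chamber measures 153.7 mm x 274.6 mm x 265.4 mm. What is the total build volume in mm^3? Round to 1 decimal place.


V = 153.7 * 274.6 * 265.4 = 11201477.7 mm^3


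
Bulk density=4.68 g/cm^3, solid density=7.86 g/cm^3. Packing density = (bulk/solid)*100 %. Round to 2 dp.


Packing = (4.68/7.86)*100 = 59.54 %


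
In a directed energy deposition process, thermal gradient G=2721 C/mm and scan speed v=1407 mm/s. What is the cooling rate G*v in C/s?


CR = 2721 * 1407 = 3828447 C/s


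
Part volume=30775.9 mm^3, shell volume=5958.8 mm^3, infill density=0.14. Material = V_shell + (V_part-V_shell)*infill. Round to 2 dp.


V_infill = (30775.9 - 5958.8) * 0.14 = 3474.39
V_total = 5958.8 + 3474.39 = 9433.19 mm^3


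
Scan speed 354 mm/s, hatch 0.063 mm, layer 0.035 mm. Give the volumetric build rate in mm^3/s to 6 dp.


Rate = 354 * 0.063 * 0.035 = 0.78057 mm^3/s


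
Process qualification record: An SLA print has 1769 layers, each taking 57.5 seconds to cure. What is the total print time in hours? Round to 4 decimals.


t = 1769 * 57.5 / 3600 = 28.2549 hrs


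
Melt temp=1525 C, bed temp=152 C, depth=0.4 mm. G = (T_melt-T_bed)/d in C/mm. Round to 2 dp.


G = (1525-152)/0.4 = 3432.5 C/mm


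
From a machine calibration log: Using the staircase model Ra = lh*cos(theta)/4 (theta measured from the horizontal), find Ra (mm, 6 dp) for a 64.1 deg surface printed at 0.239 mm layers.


Ra = 0.239 * cos(64.1) / 4 = 0.026099 mm


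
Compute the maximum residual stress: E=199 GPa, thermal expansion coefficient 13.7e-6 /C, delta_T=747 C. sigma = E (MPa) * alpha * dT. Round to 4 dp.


sigma = 199*1000 * 13.7e-6 * 747 = 2036.5461 MPa


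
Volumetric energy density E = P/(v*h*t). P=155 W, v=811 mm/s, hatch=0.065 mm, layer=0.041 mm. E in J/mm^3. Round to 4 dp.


E = 155 / (811*0.065*0.041) = 71.7156 J/mm^3


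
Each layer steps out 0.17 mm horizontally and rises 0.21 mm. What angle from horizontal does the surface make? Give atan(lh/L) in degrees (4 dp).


angle = atan(0.21/0.17) = 51.009 degrees


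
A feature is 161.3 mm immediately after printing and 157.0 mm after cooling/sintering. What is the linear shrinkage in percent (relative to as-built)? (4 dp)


Shrinkage = ((161.3-157.0)/161.3)*100 = 2.6658 %


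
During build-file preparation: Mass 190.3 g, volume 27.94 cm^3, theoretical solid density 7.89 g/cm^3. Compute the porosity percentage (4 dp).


rho_part = 190.3 / 27.94 = 6.81102362 g/cm^3
Porosity = (1 - 6.81102362/7.89)*100 = 13.6752 %


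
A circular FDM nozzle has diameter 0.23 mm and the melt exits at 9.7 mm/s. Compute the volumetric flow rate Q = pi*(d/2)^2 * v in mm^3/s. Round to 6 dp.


A = pi*(0.23/2)^2 = 0.04154756 mm^2
Q = 0.04154756 * 9.7 = 0.403011 mm^3/s


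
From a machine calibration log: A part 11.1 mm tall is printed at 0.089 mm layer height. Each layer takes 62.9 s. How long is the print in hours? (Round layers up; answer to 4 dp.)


Layers = ceil(11.1/0.089) = 125
t = 125 * 62.9 / 3600 = 2.184 hrs


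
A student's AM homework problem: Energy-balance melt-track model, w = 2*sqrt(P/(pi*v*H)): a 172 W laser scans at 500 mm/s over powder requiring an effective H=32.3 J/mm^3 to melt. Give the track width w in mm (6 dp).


w = 2*sqrt(172/(pi*500*32.3)) = 0.116448 mm


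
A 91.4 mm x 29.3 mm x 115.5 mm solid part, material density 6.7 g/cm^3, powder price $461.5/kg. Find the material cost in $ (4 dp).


V = 91.4 * 29.3 * 115.5 = 309311.31 mm^3 = 309.31131 cm^3
Mass = 309.31131 * 6.7 / 1000 = 2.07238578 kg
Cost = 2.07238578 * 461.5 = 956.406 $


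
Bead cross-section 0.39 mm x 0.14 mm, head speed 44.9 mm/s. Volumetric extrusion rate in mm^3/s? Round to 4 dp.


Rate = 0.39 * 0.14 * 44.9 = 2.4515 mm^3/s


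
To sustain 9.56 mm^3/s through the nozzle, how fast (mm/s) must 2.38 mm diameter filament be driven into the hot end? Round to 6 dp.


A = pi*(2.38/2)^2 = 4.448809
v = 9.56 / 4.448809 = 2.14889 mm/s


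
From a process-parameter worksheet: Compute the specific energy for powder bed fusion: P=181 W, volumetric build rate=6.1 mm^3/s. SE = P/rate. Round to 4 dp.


SE = 181 / 6.1 = 29.6721 J/mm^3


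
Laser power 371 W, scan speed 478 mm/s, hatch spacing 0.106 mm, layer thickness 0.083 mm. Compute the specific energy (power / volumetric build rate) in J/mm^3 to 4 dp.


Build rate = 478 * 0.106 * 0.083 = 4.205444 mm^3/s
SE = 371 / 4.205444 = 88.219 J/mm^3


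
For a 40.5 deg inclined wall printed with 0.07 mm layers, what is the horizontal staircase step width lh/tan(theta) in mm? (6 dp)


step = 0.07 / tan(40.5) = 0.081959 mm


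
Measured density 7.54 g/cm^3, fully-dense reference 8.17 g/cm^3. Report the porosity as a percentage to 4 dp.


Porosity = (1-7.54/8.17)*100 = 7.7111 %


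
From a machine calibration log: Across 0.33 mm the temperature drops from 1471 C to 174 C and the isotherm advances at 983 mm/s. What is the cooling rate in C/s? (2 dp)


G = (1471-174)/0.33 = 3930.3030303 C/mm
CR = 3930.3030303 * 983 = 3863487.88 C/s


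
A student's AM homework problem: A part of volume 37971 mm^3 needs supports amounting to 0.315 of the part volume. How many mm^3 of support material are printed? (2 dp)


V_support = 37971 * 0.315 = 11960.87 mm^3


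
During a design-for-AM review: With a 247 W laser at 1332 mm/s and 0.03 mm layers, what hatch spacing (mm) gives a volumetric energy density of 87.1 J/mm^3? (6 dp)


h = 247 / (87.1*1332*0.03) = 0.070966 mm


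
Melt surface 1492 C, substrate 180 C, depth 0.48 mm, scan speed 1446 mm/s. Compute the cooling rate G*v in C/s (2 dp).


G = (1492-180)/0.48 = 2733.33333333 C/mm
CR = 2733.33333333 * 1446 = 3952400.0 C/s


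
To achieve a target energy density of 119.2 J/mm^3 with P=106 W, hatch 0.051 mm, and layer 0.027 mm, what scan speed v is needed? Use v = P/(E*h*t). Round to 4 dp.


v = 106 / (119.2*0.051*0.027) = 645.7965 mm/s


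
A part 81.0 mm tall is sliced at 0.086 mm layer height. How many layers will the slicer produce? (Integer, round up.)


Layers = ceil(81.0/0.086) = 942


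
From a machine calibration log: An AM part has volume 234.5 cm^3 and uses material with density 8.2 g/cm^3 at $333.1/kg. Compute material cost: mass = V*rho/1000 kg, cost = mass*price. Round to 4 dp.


Mass = 234.5*8.2/1000 = 1.9229 kg
Cost = 1.9229 * 333.1 = 640.518 $


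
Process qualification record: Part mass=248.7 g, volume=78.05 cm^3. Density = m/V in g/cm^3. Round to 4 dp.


rho = 248.7 / 78.05 = 3.1864 g/cm^3


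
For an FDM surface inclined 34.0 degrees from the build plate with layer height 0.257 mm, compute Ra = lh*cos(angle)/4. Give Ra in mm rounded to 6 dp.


Ra = 0.257 * cos(34.0) / 4 = 0.053266 mm


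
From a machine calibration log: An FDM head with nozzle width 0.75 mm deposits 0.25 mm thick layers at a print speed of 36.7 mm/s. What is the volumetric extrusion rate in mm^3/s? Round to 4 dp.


Rate = 0.75 * 0.25 * 36.7 = 6.8813 mm^3/s


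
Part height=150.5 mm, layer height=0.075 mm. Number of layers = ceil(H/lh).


Layers = ceil(150.5/0.075) = 2007


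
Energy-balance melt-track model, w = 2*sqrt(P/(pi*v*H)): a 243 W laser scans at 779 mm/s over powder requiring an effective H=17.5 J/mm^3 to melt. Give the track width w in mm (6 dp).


w = 2*sqrt(243/(pi*779*17.5)) = 0.15065 mm


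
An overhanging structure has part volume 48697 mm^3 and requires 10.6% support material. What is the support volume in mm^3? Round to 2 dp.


V_support = 48697 * 0.106 = 5161.88 mm^3


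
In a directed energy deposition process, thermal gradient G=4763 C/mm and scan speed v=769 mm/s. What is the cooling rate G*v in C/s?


CR = 4763 * 769 = 3662747 C/s


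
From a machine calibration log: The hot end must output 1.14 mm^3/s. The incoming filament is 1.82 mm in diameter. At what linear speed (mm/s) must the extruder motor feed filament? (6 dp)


A = pi*(1.82/2)^2 = 2.601553
v = 1.14 / 2.601553 = 0.4382 mm/s


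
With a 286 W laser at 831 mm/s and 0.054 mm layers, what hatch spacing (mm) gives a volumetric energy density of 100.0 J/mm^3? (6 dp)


h = 286 / (100.0*831*0.054) = 0.063734 mm


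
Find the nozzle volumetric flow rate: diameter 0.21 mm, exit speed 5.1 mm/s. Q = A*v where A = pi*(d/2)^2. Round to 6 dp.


A = pi*(0.21/2)^2 = 0.03463606 mm^2
Q = 0.03463606 * 5.1 = 0.176644 mm^3/s


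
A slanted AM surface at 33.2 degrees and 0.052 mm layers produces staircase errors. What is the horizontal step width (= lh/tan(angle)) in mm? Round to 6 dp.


step = 0.052 / tan(33.2) = 0.079464 mm


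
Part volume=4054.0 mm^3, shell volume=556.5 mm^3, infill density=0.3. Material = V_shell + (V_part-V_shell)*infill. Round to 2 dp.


V_infill = (4054.0 - 556.5) * 0.3 = 1049.25
V_total = 556.5 + 1049.25 = 1605.75 mm^3


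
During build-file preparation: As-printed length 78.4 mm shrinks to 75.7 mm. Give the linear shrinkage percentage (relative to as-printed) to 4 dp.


Shrinkage = ((78.4-75.7)/78.4)*100 = 3.4439 %


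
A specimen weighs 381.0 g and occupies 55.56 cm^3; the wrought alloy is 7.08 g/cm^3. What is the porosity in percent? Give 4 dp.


rho_part = 381.0 / 55.56 = 6.8574514 g/cm^3
Porosity = (1 - 6.8574514/7.08)*100 = 3.1433 %


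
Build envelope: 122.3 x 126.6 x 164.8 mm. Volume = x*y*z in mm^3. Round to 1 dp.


V = 122.3 * 126.6 * 164.8 = 2551628.1 mm^3


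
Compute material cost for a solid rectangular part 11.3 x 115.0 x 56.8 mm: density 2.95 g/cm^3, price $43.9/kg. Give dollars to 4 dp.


V = 11.3 * 115.0 * 56.8 = 73811.6 mm^3 = 73.8116 cm^3
Mass = 73.8116 * 2.95 / 1000 = 0.21774422 kg
Cost = 0.21774422 * 43.9 = 9.559 $


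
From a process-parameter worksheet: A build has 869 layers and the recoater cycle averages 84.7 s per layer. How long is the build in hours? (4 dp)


t = 869 * 84.7 / 3600 = 20.4456 hrs


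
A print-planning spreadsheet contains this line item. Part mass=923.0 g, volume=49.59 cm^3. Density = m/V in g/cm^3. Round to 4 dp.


rho = 923.0 / 49.59 = 18.6126 g/cm^3


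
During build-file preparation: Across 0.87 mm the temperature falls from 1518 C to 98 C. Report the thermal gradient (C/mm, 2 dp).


G = (1518-98)/0.87 = 1632.18 C/mm


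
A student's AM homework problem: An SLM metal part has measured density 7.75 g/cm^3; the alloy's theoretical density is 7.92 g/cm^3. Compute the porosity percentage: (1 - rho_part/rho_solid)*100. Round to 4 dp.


Porosity = (1-7.75/7.92)*100 = 2.1465 %


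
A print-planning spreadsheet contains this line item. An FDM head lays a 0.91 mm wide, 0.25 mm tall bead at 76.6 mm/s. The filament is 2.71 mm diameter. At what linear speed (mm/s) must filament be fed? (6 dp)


Q = 0.91 * 0.25 * 76.6 = 17.4265 mm^3/s
A_fil = pi*(2.71/2)^2 = 5.76804265 mm^2
v_feed = 17.4265 / 5.76804265 = 3.021216 mm/s


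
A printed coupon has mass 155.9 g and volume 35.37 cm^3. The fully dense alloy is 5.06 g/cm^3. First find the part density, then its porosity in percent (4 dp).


rho_part = 155.9 / 35.37 = 4.40769013 g/cm^3
Porosity = (1 - 4.40769013/5.06)*100 = 12.8915 %


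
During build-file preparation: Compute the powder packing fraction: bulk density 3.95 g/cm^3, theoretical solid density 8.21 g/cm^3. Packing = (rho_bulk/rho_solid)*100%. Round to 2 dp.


Packing = (3.95/8.21)*100 = 48.11 %


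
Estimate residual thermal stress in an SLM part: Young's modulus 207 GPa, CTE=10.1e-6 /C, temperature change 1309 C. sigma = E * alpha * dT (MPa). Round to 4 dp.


sigma = 207*1000 * 10.1e-6 * 1309 = 2736.7263 MPa


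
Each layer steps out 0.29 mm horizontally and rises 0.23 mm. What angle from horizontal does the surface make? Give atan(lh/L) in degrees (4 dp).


angle = atan(0.23/0.29) = 38.4181 degrees


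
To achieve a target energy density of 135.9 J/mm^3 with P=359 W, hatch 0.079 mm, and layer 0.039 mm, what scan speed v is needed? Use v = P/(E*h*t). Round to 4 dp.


v = 359 / (135.9*0.079*0.039) = 857.3996 mm/s


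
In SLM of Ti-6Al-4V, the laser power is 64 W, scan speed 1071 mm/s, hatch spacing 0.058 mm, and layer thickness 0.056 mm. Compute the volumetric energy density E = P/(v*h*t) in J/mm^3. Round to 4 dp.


E = 64 / (1071*0.058*0.056) = 18.3982 J/mm^3


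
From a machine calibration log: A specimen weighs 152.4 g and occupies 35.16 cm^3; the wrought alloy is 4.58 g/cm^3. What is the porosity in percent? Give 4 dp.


rho_part = 152.4 / 35.16 = 4.33447099 g/cm^3
Porosity = (1 - 4.33447099/4.58)*100 = 5.3609 %


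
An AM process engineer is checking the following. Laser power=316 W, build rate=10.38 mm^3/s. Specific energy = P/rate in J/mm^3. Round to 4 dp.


SE = 316 / 10.38 = 30.4432 J/mm^3


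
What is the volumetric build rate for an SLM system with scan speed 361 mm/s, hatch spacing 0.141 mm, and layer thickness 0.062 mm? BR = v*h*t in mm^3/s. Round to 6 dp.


Rate = 361 * 0.141 * 0.062 = 3.155862 mm^3/s


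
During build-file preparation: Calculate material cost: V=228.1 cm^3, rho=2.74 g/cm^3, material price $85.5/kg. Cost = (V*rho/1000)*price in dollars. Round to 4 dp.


Mass = 228.1*2.74/1000 = 0.624994 kg
Cost = 0.624994 * 85.5 = 53.437 $


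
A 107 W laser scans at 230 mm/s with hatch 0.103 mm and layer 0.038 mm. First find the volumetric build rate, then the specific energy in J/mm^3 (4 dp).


Build rate = 230 * 0.103 * 0.038 = 0.90022 mm^3/s
SE = 107 / 0.90022 = 118.8598 J/mm^3


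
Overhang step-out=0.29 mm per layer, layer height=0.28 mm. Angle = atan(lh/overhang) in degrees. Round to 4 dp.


angle = atan(0.28/0.29) = 43.9949 degrees


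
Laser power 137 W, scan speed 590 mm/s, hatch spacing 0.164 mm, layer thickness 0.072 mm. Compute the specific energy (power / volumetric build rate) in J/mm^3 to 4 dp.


Build rate = 590 * 0.164 * 0.072 = 6.96672 mm^3/s
SE = 137 / 6.96672 = 19.6649 J/mm^3


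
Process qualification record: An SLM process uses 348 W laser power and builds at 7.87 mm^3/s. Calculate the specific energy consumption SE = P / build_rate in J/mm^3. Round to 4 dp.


SE = 348 / 7.87 = 44.2186 J/mm^3


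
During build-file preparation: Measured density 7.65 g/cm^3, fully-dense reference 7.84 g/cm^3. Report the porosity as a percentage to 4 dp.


Porosity = (1-7.65/7.84)*100 = 2.4235 %


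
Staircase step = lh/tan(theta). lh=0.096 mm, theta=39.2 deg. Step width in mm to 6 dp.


step = 0.096 / tan(39.2) = 0.117708 mm


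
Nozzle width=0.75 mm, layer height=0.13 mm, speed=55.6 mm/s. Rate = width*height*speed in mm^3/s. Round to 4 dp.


Rate = 0.75 * 0.13 * 55.6 = 5.421 mm^3/s


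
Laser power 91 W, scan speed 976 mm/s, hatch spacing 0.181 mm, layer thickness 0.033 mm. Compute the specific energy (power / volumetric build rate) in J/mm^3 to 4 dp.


Build rate = 976 * 0.181 * 0.033 = 5.829648 mm^3/s
SE = 91 / 5.829648 = 15.6099 J/mm^3


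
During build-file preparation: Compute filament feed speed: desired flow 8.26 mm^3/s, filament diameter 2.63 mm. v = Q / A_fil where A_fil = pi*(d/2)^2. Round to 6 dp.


A = pi*(2.63/2)^2 = 5.432521
v = 8.26 / 5.432521 = 1.520473 mm/s


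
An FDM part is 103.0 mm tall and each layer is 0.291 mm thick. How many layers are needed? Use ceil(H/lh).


Layers = ceil(103.0/0.291) = 354


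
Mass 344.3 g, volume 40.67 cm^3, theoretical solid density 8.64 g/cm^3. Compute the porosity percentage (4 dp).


rho_part = 344.3 / 40.67 = 8.46569953 g/cm^3
Porosity = (1 - 8.46569953/8.64)*100 = 2.0174 %


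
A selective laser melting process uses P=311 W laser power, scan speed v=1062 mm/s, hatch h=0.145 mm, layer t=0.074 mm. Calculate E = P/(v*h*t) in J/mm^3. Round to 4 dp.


E = 311 / (1062*0.145*0.074) = 27.292 J/mm^3


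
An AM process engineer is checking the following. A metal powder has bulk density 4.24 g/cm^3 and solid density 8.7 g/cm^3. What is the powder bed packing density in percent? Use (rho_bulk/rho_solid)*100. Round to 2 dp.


Packing = (4.24/8.7)*100 = 48.74 %


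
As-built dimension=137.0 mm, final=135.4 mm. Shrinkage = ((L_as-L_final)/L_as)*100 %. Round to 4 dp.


Shrinkage = ((137.0-135.4)/137.0)*100 = 1.1679 %


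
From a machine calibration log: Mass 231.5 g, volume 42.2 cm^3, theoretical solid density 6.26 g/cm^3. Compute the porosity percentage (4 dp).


rho_part = 231.5 / 42.2 = 5.48578199 g/cm^3
Porosity = (1 - 5.48578199/6.26)*100 = 12.3677 %


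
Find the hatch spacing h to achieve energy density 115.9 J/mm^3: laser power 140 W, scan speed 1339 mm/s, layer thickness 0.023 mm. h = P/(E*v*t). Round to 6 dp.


h = 140 / (115.9*1339*0.023) = 0.039223 mm


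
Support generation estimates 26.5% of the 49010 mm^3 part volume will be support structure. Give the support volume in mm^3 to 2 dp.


V_support = 49010 * 0.265 = 12987.65 mm^3


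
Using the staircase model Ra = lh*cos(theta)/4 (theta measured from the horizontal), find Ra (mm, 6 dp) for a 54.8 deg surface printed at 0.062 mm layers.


Ra = 0.062 * cos(54.8) / 4 = 0.008935 mm


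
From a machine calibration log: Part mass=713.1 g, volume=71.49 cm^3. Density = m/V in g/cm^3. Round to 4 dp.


rho = 713.1 / 71.49 = 9.9748 g/cm^3


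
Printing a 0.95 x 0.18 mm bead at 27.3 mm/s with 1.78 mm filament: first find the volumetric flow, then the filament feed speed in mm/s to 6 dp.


Q = 0.95 * 0.18 * 27.3 = 4.6683 mm^3/s
A_fil = pi*(1.78/2)^2 = 2.48845554 mm^2
v_feed = 4.6683 / 2.48845554 = 1.875983 mm/s


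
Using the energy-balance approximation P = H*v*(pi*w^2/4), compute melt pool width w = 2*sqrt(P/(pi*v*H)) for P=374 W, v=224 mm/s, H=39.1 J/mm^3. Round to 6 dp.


w = 2*sqrt(374/(pi*224*39.1)) = 0.233173 mm


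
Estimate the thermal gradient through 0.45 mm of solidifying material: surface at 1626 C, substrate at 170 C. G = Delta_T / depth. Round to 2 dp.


G = (1626-170)/0.45 = 3235.56 C/mm


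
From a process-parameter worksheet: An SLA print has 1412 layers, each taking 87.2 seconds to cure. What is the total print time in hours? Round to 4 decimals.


t = 1412 * 87.2 / 3600 = 34.2018 hrs


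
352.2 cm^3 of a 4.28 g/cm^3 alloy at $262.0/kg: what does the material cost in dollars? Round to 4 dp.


Mass = 352.2*4.28/1000 = 1.507416 kg
Cost = 1.507416 * 262.0 = 394.943 $


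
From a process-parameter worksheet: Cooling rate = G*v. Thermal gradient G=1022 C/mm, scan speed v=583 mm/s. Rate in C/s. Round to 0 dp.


CR = 1022 * 583 = 595826 C/s


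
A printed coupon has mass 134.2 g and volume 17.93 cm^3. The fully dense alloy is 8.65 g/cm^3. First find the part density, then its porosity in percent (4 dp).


rho_part = 134.2 / 17.93 = 7.48466258 g/cm^3
Porosity = (1 - 7.48466258/8.65)*100 = 13.4721 %


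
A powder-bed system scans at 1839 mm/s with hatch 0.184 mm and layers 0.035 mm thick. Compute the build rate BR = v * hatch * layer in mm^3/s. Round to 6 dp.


Rate = 1839 * 0.184 * 0.035 = 11.84316 mm^3/s


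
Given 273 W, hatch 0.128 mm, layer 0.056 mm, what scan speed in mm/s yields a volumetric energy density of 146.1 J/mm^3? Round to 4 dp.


v = 273 / (146.1*0.128*0.056) = 260.684 mm/s


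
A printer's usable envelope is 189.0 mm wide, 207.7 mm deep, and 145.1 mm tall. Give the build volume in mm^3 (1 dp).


V = 189.0 * 207.7 * 145.1 = 5695944.0 mm^3


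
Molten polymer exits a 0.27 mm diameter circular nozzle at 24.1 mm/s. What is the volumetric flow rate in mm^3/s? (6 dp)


A = pi*(0.27/2)^2 = 0.05725553 mm^2
Q = 0.05725553 * 24.1 = 1.379858 mm^3/s


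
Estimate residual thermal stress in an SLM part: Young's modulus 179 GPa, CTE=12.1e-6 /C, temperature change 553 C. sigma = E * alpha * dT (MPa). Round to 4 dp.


sigma = 179*1000 * 12.1e-6 * 553 = 1197.7427 MPa


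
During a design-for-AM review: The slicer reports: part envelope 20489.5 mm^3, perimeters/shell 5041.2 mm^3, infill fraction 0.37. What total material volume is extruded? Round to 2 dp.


V_infill = (20489.5 - 5041.2) * 0.37 = 5715.87
V_total = 5041.2 + 5715.87 = 10757.07 mm^3


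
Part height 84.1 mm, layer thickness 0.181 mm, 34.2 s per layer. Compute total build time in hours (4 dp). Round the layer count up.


Layers = ceil(84.1/0.181) = 465
t = 465 * 34.2 / 3600 = 4.4175 hrs


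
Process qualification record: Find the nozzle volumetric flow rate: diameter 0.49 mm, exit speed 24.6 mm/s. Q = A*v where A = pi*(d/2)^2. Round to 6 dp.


A = pi*(0.49/2)^2 = 0.1885741 mm^2
Q = 0.1885741 * 24.6 = 4.638923 mm^3/s


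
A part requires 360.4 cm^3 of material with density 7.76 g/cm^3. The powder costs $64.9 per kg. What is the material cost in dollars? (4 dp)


Mass = 360.4*7.76/1000 = 2.796704 kg
Cost = 2.796704 * 64.9 = 181.5061 $


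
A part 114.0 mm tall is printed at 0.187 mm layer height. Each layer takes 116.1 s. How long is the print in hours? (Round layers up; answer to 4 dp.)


Layers = ceil(114.0/0.187) = 610
t = 610 * 116.1 / 3600 = 19.6725 hrs


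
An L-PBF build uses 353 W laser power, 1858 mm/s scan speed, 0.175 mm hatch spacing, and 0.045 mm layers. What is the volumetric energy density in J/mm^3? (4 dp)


E = 353 / (1858*0.175*0.045) = 24.1256 J/mm^3


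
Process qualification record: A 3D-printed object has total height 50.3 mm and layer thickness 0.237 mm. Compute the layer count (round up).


Layers = ceil(50.3/0.237) = 213


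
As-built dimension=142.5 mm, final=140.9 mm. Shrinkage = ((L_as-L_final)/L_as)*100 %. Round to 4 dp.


Shrinkage = ((142.5-140.9)/142.5)*100 = 1.1228 %


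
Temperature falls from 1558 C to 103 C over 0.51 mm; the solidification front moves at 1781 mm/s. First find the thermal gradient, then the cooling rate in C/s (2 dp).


G = (1558-103)/0.51 = 2852.94117647 C/mm
CR = 2852.94117647 * 1781 = 5081088.24 C/s


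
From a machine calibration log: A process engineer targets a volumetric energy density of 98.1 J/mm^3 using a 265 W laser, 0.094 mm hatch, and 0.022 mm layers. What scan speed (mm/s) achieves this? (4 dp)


v = 265 / (98.1*0.094*0.022) = 1306.2501 mm/s


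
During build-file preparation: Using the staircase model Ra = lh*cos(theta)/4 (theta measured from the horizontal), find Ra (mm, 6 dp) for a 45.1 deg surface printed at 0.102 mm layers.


Ra = 0.102 * cos(45.1) / 4 = 0.018 mm


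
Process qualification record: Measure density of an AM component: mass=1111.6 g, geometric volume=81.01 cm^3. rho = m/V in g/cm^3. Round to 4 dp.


rho = 1111.6 / 81.01 = 13.7218 g/cm^3


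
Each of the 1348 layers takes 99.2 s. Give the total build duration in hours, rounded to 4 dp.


t = 1348 * 99.2 / 3600 = 37.1449 hrs


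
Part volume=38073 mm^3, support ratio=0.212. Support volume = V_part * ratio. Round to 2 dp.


V_support = 38073 * 0.212 = 8071.48 mm^3


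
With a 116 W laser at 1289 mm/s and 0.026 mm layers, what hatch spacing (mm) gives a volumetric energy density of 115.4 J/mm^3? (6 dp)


h = 116 / (115.4*1289*0.026) = 0.029993 mm


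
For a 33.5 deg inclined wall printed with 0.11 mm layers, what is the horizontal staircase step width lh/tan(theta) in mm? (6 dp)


step = 0.11 / tan(33.5) = 0.166192 mm


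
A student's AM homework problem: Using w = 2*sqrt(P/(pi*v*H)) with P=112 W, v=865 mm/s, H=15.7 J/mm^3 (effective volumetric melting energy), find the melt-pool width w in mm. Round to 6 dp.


w = 2*sqrt(112/(pi*865*15.7)) = 0.102472 mm


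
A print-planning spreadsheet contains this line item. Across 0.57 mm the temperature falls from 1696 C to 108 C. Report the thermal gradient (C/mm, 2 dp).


G = (1696-108)/0.57 = 2785.96 C/mm


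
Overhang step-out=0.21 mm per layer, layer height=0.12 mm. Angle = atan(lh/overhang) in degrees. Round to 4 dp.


angle = atan(0.12/0.21) = 29.7449 degrees


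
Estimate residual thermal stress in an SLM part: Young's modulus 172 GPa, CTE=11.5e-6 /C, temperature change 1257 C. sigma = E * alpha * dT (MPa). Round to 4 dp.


sigma = 172*1000 * 11.5e-6 * 1257 = 2486.346 MPa


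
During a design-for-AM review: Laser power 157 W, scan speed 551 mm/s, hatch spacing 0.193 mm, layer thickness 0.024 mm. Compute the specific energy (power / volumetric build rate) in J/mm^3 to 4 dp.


Build rate = 551 * 0.193 * 0.024 = 2.552232 mm^3/s
SE = 157 / 2.552232 = 61.5148 J/mm^3


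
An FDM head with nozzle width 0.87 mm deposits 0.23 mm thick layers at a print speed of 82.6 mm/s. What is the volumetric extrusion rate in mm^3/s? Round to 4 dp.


Rate = 0.87 * 0.23 * 82.6 = 16.5283 mm^3/s


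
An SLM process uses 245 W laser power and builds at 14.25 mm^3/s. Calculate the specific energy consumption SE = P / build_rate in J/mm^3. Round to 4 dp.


SE = 245 / 14.25 = 17.193 J/mm^3


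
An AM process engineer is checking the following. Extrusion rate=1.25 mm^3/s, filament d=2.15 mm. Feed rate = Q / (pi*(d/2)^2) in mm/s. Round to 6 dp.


A = pi*(2.15/2)^2 = 3.630503
v = 1.25 / 3.630503 = 0.344305 mm/s


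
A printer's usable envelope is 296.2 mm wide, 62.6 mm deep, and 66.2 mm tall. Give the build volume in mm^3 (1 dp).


V = 296.2 * 62.6 * 66.2 = 1227488.3 mm^3


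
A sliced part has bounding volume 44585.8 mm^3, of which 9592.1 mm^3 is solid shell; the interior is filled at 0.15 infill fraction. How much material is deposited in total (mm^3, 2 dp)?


V_infill = (44585.8 - 9592.1) * 0.15 = 5249.06
V_total = 9592.1 + 5249.06 = 14841.16 mm^3


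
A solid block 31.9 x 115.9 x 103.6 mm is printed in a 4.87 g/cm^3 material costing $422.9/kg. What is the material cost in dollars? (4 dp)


V = 31.9 * 115.9 * 103.6 = 383030.956 mm^3 = 383.030956 cm^3
Mass = 383.030956 * 4.87 / 1000 = 1.86536076 kg
Cost = 1.86536076 * 422.9 = 788.8611 $


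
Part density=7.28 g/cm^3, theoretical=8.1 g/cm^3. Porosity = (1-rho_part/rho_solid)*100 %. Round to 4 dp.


Porosity = (1-7.28/8.1)*100 = 10.1235 %


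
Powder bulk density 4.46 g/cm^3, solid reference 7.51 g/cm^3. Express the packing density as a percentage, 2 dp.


Packing = (4.46/7.51)*100 = 59.39 %


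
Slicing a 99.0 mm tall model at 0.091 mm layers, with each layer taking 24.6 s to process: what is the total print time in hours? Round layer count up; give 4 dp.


Layers = ceil(99.0/0.091) = 1088
t = 1088 * 24.6 / 3600 = 7.4347 hrs


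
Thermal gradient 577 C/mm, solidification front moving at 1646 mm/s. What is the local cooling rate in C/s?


CR = 577 * 1646 = 949742 C/s


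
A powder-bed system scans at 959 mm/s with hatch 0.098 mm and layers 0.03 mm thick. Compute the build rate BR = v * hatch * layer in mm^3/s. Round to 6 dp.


Rate = 959 * 0.098 * 0.03 = 2.81946 mm^3/s


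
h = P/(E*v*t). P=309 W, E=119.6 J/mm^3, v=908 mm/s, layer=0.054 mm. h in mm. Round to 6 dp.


h = 309 / (119.6*908*0.054) = 0.052692 mm


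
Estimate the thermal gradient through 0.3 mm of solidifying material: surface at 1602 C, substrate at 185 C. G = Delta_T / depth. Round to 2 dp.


G = (1602-185)/0.3 = 4723.33 C/mm


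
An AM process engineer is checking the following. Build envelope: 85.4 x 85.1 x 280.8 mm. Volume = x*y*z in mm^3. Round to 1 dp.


V = 85.4 * 85.1 * 280.8 = 2040725.2 mm^3


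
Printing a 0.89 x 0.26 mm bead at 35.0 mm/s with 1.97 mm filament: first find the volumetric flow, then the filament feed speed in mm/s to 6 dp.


Q = 0.89 * 0.26 * 35.0 = 8.099 mm^3/s
A_fil = pi*(1.97/2)^2 = 3.04805173 mm^2
v_feed = 8.099 / 3.04805173 = 2.657107 mm/s


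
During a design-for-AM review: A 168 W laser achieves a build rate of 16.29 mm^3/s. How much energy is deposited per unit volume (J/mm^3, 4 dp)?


SE = 168 / 16.29 = 10.3131 J/mm^3


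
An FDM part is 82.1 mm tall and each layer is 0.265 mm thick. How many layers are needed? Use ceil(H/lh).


Layers = ceil(82.1/0.265) = 310


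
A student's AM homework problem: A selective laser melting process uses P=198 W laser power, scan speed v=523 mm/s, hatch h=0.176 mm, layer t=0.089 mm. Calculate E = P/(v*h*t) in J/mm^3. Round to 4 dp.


E = 198 / (523*0.176*0.089) = 24.1691 J/mm^3


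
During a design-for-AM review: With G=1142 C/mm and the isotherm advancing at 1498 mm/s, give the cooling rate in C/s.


CR = 1142 * 1498 = 1710716 C/s


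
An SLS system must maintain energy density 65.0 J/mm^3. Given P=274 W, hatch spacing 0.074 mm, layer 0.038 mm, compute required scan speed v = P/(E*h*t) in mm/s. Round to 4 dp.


v = 274 / (65.0*0.074*0.038) = 1499.0699 mm/s


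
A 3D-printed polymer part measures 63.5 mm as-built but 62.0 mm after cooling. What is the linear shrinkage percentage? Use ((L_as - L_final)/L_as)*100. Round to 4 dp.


Shrinkage = ((63.5-62.0)/63.5)*100 = 2.3622 %


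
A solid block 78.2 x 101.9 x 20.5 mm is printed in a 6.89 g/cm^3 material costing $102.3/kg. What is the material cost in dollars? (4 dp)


V = 78.2 * 101.9 * 20.5 = 163355.89 mm^3 = 163.35589 cm^3
Mass = 163.35589 * 6.89 / 1000 = 1.12552208 kg
Cost = 1.12552208 * 102.3 = 115.1409 $


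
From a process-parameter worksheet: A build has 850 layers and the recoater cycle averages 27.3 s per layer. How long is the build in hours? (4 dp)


t = 850 * 27.3 / 3600 = 6.4458 hrs
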